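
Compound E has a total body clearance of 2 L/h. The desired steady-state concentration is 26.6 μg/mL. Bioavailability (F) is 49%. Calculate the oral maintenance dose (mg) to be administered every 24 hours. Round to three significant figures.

2610 mg

D = CL × Css × τ / F = 2.000 × 26.6 × 24 / 0.49 = 2606 mg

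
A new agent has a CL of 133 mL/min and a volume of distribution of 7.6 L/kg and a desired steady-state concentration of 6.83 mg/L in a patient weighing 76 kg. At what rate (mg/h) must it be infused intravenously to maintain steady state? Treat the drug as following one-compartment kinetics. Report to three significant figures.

54.5 mg/h

CL = 133 mL/min × 60/1000 = 7.980 L/h
R₀ = 7.980 × 6.83 = 54.50 mg/h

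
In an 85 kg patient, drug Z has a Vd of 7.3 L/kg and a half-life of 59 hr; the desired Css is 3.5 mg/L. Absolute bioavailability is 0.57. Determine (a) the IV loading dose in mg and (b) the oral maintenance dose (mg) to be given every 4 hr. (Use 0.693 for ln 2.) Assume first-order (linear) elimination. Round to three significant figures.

(a) 2170 mg; (b) 179 mg

Vd(total) = 85 kg × 7.3 L/kg = 620.5 L
LD = Vd × C = 620.5 × 3.5 = 2172 mg
CL = 0.693 × Vd / t½ = 0.693 × 620.5 / 59 = 7.288 L/h
D = CL × Css × τ / F = 7.288 × 3.5 × 4 / 0.57 = 179.0 mg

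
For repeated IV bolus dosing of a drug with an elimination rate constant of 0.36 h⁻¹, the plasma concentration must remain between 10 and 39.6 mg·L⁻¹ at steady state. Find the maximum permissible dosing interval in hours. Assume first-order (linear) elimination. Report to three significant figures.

Between IV bolus doses, concentration decays as C = C₀·e^(−kτ), so C_peak/C_trough = e^(kτ).
τ_max = ln(C_peak/C_trough) / k = ln(39.6/10) / 0.3600 = 1.376 / 0.3600 = 3.822 h

3.82 h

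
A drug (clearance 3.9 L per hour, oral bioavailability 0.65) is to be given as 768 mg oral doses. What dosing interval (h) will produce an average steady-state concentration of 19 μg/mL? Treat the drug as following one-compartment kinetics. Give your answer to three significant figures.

F·D/τ = CL·Css → τ = F·D / (CL·Css).
τ = 0.65 × 768 / (3.9 × 19) = 6.737 h

6.74 h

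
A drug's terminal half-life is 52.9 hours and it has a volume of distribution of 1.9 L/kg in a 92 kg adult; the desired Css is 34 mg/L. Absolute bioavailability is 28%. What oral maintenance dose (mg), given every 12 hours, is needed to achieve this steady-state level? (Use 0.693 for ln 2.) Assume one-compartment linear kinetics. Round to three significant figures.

Vd(total) = 92 kg × 1.9 L/kg = 174.8 L
CL = 0.693 × Vd / t½ = 0.693 × 174.8 / 52.9 = 2.290 L/h
D = CL × Css × τ / F = 2.290 × 34 × 12 / 0.28 = 3337 mg

3340 mg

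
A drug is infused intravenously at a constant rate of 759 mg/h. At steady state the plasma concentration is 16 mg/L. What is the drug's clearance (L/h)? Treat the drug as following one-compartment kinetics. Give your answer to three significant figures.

At steady state, infusion rate = CL × Css, so CL = rate / Css.
CL = 759 / 16 = 47.44 L/h

47.4 L/h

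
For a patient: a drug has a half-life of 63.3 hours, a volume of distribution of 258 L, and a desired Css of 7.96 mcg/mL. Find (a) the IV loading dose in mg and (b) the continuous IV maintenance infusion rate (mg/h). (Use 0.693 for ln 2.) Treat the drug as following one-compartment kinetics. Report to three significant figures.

LD = Vd × C = 258.0 × 7.96 = 2054 mg
CL = 0.693 × Vd / t½ = 0.693 × 258.0 / 63.3 = 2.825 L/h
Infusion rate = CL × Css = 2.825 × 7.96 = 22.49 mg/h

(a) 2050 mg; (b) 22.5 mg/h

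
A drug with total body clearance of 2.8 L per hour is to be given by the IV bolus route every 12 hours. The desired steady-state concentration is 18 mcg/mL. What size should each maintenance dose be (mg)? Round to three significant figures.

D = CL × Css × τ = 2.800 × 18 × 12 = 604.8 mg

605 mg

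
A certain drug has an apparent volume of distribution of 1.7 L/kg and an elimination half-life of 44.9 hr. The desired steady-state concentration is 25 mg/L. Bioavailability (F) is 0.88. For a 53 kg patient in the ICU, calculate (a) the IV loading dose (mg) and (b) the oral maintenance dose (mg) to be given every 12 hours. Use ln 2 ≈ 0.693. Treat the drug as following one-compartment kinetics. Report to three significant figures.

Vd = 1.7 L/kg × 53 kg = 90.10 L
LD = Vd × C = 90.10 × 25 = 2253 mg
CL = 0.693 × Vd / t½ = 0.693 × 90.10 / 44.9 = 1.391 L/h
D = CL × Css × τ / F = 1.391 × 25 × 12 / 0.88 = 474.2 mg

(a) 2250 mg; (b) 474 mg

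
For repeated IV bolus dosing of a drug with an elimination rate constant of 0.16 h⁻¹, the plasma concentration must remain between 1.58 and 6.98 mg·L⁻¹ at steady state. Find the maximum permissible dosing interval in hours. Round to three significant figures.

9.29 h

Between IV bolus doses, concentration decays as C = C₀·e^(−kτ), so C_peak/C_trough = e^(kτ).
τ_max = ln(C_peak/C_trough) / k = ln(6.98/1.58) / 0.1600 = 1.486 / 0.1600 = 9.288 h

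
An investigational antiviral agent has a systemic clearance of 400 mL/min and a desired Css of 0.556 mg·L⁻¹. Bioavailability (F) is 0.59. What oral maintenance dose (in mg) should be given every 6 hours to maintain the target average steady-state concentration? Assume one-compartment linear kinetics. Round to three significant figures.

136 mg

CL = 400 mL/min = 400 × 0.06 = 24.00 L/h
At steady state, dose per interval replaces the amount cleared in that interval: F·D/τ = CL·Css.
D = CL × Css × τ / F = 24.00 × 0.556 × 6 / 0.59 = 135.7 mg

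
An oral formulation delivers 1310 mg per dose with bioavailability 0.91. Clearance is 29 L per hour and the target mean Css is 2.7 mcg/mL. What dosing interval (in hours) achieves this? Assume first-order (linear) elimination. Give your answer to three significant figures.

F·D/τ = CL·Css → τ = F·D / (CL·Css).
τ = 0.91 × 1310 / (29 × 2.7) = 15.22 h

15.2 h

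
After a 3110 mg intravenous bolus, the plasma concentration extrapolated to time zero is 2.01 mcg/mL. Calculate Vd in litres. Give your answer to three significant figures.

1550 L

Immediately after an IV bolus, C₀ = Dose / Vd, so Vd = Dose / C₀.
Vd = 3110 / 2.01 = 1547 L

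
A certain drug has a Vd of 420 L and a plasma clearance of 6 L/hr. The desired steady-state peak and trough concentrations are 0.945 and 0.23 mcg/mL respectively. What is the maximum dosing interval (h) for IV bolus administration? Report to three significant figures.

k = CL / Vd = 6.000 / 420.0 = 0.01429 h⁻¹
Between IV bolus doses, concentration decays as C = C₀·e^(−kτ), so C_peak/C_trough = e^(kτ).
τ_max = ln(C_peak/C_trough) / k = ln(0.945/0.23) / 0.01429 = 1.413 / 0.01429 = 98.88 h

98.9 h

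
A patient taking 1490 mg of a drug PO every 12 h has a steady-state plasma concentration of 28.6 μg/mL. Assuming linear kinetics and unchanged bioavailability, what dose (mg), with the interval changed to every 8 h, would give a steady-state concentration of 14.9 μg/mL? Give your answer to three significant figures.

518 mg

With linear kinetics, Css is proportional to dose rate (D/τ) at fixed clearance.
D₂ = D₁ × (Css,target / Css,current) × (τ₂/τ₁) = 1490 × (14.9/28.6) × (8/12) = 517.5 mg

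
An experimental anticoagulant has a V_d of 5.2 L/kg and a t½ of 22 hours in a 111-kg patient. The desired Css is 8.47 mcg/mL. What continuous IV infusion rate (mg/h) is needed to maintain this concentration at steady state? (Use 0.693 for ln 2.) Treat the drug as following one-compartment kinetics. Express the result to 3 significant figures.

Vd(total) = 111 kg × 5.2 L/kg = 577.2 L
CL = 0.693 × Vd / t½ = 0.693 × 577.2 / 22 = 18.18 L/h
Infusion rate = CL × Css = 18.18 × 8.47 = 154.0 mg/h

154 mg/h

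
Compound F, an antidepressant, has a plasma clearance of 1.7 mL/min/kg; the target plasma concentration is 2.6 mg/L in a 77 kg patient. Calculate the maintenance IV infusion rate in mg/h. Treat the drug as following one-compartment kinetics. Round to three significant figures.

20.4 mg/h

CL = 1.7 mL/min/kg × 77 kg = 130.9 mL/min = 130.9 × 60/1000 = 7.854 L/h
At steady state, infusion rate equals elimination rate: rate in = CL × Css.
R₀ = 7.854 × 2.6 = 20.42 mg/h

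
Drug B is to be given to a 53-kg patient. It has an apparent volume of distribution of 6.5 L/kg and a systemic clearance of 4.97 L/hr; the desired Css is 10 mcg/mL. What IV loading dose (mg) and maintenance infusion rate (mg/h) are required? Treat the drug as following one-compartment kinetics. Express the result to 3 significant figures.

Vd(total) = 53 kg × 6.5 L/kg = 344.5 L
Loading: fill Vd to C_target → 344.5 L × 10 mg/L = 3445 mg
Maintenance infusion rate = CL × Css = 4.970 × 10 = 49.70 mg/h

(a) 3450 mg; (b) 49.7 mg/h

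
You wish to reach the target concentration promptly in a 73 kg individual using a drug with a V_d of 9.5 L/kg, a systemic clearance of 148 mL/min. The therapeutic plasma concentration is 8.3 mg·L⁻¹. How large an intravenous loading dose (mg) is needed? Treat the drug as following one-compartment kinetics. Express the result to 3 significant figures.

Total Vd = 9.5 × 73 = 693.5 L
LD = Vd × C = 693.5 × 8.300 = 5756 mg

5760 mg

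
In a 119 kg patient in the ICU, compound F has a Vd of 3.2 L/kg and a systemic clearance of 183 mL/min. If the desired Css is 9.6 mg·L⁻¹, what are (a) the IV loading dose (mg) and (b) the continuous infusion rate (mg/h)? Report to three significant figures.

Total Vd = 3.2 × 119 = 380.8 L
Loading: fill Vd to C_target → 380.8 L × 9.6 mg/L = 3656 mg
CL = 183 mL/min × 60/1000 = 10.98 L/h
Infusion rate = 10.98 L/h × 9.6 mg/L = 105.4 mg/h

(a) 3660 mg; (b) 105 mg/h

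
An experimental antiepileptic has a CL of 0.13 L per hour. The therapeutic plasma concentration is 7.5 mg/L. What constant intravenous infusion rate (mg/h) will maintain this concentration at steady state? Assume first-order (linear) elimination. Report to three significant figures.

At steady state, infusion rate equals elimination rate: rate in = CL × Css.
R₀ = 0.1300 × 7.5 = 0.9750 mg/h

0.975 mg/h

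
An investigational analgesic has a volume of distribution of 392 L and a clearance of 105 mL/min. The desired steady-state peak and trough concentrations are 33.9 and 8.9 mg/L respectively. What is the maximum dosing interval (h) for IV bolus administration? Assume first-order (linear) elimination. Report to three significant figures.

Convert clearance: 105 mL/min × 60 min/h ÷ 1000 mL/L = 6.300 L/h
k = CL / Vd = 6.300 / 392.0 = 0.01607 h⁻¹
Between IV bolus doses, concentration decays as C = C₀·e^(−kτ), so C_peak/C_trough = e^(kτ).
τ_max = ln(C_peak/C_trough) / k = ln(33.9/8.9) / 0.01607 = 1.337 / 0.01607 = 83.20 h

83.2 h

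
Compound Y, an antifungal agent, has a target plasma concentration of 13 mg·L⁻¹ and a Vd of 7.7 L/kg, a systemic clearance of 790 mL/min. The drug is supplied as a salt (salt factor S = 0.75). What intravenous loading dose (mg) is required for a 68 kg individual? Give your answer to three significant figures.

Vd(total) = 68 kg × 7.7 L/kg = 523.6 L
LD = Vd × C / S = 523.6 × 13.00 / 0.75 = 9076 mg

9080 mg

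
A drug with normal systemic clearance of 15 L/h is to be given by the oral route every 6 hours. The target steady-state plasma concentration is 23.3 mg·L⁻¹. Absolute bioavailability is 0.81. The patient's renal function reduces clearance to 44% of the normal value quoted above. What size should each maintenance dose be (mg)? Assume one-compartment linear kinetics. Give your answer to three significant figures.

1140 mg

Patient clearance = 0.44 × 15.00 = 6.600 L/h
At steady state, dose per interval replaces the amount cleared in that interval: F·D/τ = CL·Css.
D = CL × Css × τ / F = 6.600 × 23.3 × 6 / 0.81 = 1139 mg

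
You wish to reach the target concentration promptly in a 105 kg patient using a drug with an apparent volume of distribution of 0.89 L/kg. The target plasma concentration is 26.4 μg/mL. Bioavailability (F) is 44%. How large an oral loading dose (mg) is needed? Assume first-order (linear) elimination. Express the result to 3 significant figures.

5610 mg

Vd(total) = 105 kg × 0.89 L/kg = 93.45 L
The loading dose fills Vd to the target concentration.
LD = Vd × C / F = 93.45 × 26.40 / 0.44 = 5607 mg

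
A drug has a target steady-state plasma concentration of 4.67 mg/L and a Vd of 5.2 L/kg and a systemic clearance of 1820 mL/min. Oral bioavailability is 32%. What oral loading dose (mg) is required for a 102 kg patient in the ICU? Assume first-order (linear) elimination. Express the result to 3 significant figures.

Total Vd = 5.2 × 102 = 530.4 L
LD = Vd × C / F = 530.4 × 4.670 / 0.32 = 7741 mg

7740 mg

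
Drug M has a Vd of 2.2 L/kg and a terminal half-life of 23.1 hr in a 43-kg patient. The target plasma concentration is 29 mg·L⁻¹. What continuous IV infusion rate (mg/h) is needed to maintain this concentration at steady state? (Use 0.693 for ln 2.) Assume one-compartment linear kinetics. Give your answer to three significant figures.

Vd = 2.2 L/kg × 43 kg = 94.60 L
CL = 0.693 × Vd / t½ = 0.693 × 94.60 / 23.1 = 2.838 L/h
Infusion rate = CL × Css = 2.838 × 29 = 82.30 mg/h

82.3 mg/h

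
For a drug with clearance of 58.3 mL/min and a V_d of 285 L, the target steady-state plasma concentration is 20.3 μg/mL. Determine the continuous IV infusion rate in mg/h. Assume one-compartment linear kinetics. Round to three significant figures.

71.0 mg/h

Convert clearance: 58.3 mL/min × 60 min/h ÷ 1000 mL/L = 3.498 L/h
At steady state, infusion rate equals elimination rate: rate in = CL × Css.
Infusion rate = CL · Css = 3.498 L/h × 20.3 mg/L = 71.01 mg/h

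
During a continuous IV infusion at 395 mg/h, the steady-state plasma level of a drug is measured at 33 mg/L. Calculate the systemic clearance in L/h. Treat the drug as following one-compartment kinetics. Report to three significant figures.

At steady state, infusion rate = CL × Css, so CL = rate / Css.
CL = 395 / 33 = 11.97 L/h

12.0 L/h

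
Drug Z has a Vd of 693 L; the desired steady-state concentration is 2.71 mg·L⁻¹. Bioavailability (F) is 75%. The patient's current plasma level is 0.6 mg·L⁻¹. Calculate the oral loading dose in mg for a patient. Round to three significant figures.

The loading dose fills Vd to the target concentration.
Concentration deficit ΔC = 2.71 − 0.6 = 2.110 mg/L
LD = Vd × ΔC / F = 693.0 × 2.110 / 0.75 = 1950 mg

1950 mg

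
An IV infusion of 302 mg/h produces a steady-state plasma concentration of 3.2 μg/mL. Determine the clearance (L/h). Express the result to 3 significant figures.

At steady state, infusion rate = CL × Css, so CL = rate / Css.
CL = 302 / 3.2 = 94.38 L/h

94.4 L/h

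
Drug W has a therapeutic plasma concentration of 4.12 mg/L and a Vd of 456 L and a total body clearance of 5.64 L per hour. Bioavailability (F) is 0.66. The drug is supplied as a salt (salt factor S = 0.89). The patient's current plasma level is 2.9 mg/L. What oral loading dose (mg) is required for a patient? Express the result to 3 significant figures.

947 mg

LD is governed by Vd — clearance does not enter the loading-dose calculation.
Concentration deficit ΔC = 4.12 − 2.9 = 1.220 mg/L
LD = Vd × ΔC / F / S = 456.0 × 1.220 / 0.66 / 0.89 = 947.1 mg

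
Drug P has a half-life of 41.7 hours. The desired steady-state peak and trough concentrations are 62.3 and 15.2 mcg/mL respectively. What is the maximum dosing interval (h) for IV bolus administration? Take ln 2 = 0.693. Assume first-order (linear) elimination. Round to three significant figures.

84.9 h

k = 0.693 / t½ = 0.693 / 41.7 = 0.01662 h⁻¹
Between IV bolus doses, concentration decays as C = C₀·e^(−kτ), so C_peak/C_trough = e^(kτ).
τ_max = ln(C_peak/C_trough) / k = ln(62.3/15.2) / 0.01662 = 1.411 / 0.01662 = 84.90 h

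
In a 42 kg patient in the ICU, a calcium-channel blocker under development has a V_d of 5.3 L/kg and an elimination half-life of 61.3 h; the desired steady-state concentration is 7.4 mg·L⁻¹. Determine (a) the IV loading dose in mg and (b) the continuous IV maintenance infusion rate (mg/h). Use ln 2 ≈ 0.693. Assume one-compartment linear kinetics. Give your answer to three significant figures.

(a) 1650 mg; (b) 18.6 mg/h

Vd = 5.3 L/kg × 42 kg = 222.6 L
LD = Vd × C = 222.6 × 7.4 = 1647 mg
CL = 0.693 × Vd / t½ = 0.693 × 222.6 / 61.3 = 2.517 L/h
Infusion rate = CL × Css = 2.517 × 7.4 = 18.63 mg/h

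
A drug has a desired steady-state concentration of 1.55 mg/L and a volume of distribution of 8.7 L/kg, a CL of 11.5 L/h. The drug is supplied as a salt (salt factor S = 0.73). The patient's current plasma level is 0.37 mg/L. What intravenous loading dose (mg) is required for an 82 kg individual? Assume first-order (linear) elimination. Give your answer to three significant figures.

Vd(total) = 82 kg × 8.7 L/kg = 713.4 L
Loading dose depends on Vd (not clearance): it fills the distribution volume.
Concentration deficit ΔC = 1.55 − 0.37 = 1.180 mg/L
LD = Vd × ΔC / S = 713.4 × 1.180 / 0.73 = 1153 mg

1150 mg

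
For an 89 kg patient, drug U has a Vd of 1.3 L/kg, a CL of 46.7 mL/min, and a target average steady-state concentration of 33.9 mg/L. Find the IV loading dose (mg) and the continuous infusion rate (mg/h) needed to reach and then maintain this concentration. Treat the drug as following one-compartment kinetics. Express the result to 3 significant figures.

Total Vd = 1.3 × 89 = 115.7 L
Loading dose = Vd × C = 115.7 × 33.9 = 3922 mg
CL = 46.7 mL/min × 60/1000 = 2.802 L/h
Infusion rate = 2.802 L/h × 33.9 mg/L = 94.99 mg/h

(a) 3920 mg; (b) 95.0 mg/h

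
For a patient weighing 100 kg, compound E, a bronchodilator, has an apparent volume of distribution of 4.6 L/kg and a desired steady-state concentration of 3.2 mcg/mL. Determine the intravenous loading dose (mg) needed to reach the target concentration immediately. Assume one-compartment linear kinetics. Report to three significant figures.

1470 mg

Total Vd = 4.6 × 100 = 460.0 L
LD = Vd × C = 460.0 × 3.200 = 1472 mg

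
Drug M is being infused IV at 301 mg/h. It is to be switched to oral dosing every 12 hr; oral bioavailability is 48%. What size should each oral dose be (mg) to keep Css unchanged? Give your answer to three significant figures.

7530 mg

To maintain the same Css, the systemic dosing rate must be unchanged: F·D/τ = infusion rate.
D = rate × τ / F = 301 × 12 / 0.48 = 7525 mg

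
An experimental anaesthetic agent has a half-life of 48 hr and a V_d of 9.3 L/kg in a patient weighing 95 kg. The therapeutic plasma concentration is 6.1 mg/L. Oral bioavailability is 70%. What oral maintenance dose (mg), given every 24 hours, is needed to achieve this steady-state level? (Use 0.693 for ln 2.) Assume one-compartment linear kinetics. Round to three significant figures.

2670 mg

Vd(total) = 95 kg × 9.3 L/kg = 883.5 L
CL = 0.693 × Vd / t½ = 0.693 × 883.5 / 48 = 12.76 L/h
D = CL × Css × τ / F = 12.76 × 6.1 × 24 / 0.7 = 2669 mg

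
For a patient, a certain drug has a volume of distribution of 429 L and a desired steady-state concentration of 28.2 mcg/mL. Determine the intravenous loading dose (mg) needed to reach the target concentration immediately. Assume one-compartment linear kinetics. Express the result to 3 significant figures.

12100 mg

The loading dose fills Vd to the target concentration.
LD = Vd × C = 429.0 × 28.20 = 12100 mg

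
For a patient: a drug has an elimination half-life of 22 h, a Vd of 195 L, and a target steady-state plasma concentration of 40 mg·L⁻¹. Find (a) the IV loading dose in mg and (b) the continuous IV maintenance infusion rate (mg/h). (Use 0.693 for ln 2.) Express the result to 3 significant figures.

(a) 7800 mg; (b) 246 mg/h

LD = Vd × C = 195.0 × 40 = 7800 mg
CL = 0.693 × Vd / t½ = 0.693 × 195.0 / 22 = 6.143 L/h
Infusion rate = CL × Css = 6.143 × 40 = 245.7 mg/h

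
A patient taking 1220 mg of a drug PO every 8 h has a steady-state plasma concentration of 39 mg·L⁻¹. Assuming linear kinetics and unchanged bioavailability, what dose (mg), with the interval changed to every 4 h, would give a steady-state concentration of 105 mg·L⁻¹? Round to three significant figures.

With linear kinetics, Css is proportional to dose rate (D/τ) at fixed clearance.
D₂ = D₁ × (Css,target / Css,current) × (τ₂/τ₁) = 1220 × (105/39) × (4/8) = 1642 mg

1640 mg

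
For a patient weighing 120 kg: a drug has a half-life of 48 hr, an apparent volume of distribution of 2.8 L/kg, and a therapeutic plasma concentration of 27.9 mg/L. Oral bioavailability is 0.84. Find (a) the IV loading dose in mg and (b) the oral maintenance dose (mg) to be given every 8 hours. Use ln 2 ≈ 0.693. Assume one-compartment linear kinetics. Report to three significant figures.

(a) 9370 mg; (b) 1290 mg

Vd = 2.8 L/kg × 120 kg = 336.0 L
LD = Vd × C = 336.0 × 27.9 = 9374 mg
CL = 0.693 × Vd / t½ = 0.693 × 336.0 / 48 = 4.851 L/h
D = CL × Css × τ / F = 4.851 × 27.9 × 8 / 0.84 = 1289 mg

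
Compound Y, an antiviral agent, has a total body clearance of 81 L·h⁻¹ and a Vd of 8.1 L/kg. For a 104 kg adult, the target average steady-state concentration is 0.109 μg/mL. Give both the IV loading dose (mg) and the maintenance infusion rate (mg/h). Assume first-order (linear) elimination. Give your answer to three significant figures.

(a) 91.8 mg; (b) 8.83 mg/h

Vd(total) = 104 kg × 8.1 L/kg = 842.4 L
Loading dose = Vd × C = 842.4 × 0.109 = 91.82 mg
Maintenance: replace elimination → rate = CL × Css = 81.00 × 0.109 = 8.829 mg/h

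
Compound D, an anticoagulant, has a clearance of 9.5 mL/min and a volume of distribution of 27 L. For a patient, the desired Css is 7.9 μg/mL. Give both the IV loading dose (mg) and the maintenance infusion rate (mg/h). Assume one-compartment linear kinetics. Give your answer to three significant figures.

(a) 213 mg; (b) 4.50 mg/h

LD = Vd · C_target = 27.00 × 7.9 = 213.3 mg
Convert clearance: 9.5 mL/min × 60 min/h ÷ 1000 mL/L = 0.5700 L/h
Maintenance: replace elimination → rate = CL × Css = 0.5700 × 7.9 = 4.503 mg/h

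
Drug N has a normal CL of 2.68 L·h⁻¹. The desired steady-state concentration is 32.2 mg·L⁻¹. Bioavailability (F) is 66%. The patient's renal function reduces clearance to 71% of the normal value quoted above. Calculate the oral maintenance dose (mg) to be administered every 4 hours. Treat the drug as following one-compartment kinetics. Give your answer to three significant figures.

Patient clearance = 0.71 × 2.680 = 1.903 L/h
D = CL × Css × τ / F = 1.903 × 32.2 × 4 / 0.66 = 371.4 mg

371 mg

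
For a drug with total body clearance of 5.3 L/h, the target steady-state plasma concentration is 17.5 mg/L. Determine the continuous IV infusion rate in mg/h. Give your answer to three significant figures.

Infusion rate = CL · Css = 5.300 L/h × 17.5 mg/L = 92.75 mg/h

92.8 mg/h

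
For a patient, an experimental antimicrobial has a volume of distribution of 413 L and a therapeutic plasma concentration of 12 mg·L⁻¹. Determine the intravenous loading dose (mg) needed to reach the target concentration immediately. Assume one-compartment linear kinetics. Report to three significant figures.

4960 mg

LD = Vd × C = 413.0 × 12.00 = 4956 mg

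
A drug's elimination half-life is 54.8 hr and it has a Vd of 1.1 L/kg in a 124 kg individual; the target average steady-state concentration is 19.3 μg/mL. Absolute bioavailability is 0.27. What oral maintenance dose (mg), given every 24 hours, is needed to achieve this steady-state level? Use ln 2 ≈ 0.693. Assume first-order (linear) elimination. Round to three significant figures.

Vd = 1.1 L/kg × 124 kg = 136.4 L
CL = ln 2 · Vd / t½ = 0.693 × 136.4 / 54.8 = 1.725 L/h
D = CL × Css × τ / F = 1.725 × 19.3 × 24 / 0.27 = 2959 mg

2960 mg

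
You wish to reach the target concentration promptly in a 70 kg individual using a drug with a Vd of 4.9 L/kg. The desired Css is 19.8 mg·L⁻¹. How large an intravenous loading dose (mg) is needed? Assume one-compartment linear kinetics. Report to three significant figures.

6790 mg

Total Vd = 4.9 × 70 = 343.0 L
LD = Vd × C = 343.0 × 19.80 = 6791 mg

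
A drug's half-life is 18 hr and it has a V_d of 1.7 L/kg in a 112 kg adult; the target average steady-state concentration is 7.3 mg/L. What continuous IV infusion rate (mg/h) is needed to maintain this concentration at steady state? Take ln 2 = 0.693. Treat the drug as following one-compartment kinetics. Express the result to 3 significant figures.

Vd = 1.7 L/kg × 112 kg = 190.4 L
CL = ln 2 · Vd / t½ = 0.693 × 190.4 / 18 = 7.330 L/h
Infusion rate = CL × Css = 7.330 × 7.3 = 53.51 mg/h

53.5 mg/h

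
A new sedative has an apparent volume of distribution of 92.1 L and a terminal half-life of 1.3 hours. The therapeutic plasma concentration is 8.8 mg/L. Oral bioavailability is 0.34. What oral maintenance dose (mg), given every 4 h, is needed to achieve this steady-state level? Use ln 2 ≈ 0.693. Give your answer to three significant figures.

CL = ln 2 · Vd / t½ = 0.693 × 92.10 / 1.3 = 49.10 L/h
D = CL × Css × τ / F = 49.10 × 8.8 × 4 / 0.34 = 5083 mg

5080 mg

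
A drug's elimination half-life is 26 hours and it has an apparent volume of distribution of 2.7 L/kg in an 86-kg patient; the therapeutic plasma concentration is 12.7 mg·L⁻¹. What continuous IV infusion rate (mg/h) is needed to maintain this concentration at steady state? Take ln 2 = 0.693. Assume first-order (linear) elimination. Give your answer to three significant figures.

Total Vd = 2.7 × 86 = 232.2 L
CL = ln 2 · Vd / t½ = 0.693 × 232.2 / 26 = 6.189 L/h
Infusion rate = CL × Css = 6.189 × 12.7 = 78.60 mg/h

78.6 mg/h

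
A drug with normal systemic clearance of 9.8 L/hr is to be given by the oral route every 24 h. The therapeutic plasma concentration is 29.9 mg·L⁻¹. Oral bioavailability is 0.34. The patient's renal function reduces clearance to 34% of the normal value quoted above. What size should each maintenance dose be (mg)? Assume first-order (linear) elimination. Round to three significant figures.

7030 mg

Patient clearance = 0.34 × 9.800 = 3.332 L/h
D = CL × Css × τ / F = 3.332 × 29.9 × 24 / 0.34 = 7032 mg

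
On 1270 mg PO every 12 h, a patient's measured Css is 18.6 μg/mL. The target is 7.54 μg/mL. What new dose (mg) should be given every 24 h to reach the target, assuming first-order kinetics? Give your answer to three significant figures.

1030 mg

For first-order elimination, Css ∝ F·D/(CL·τ); F and CL are unchanged, so Css ∝ D/τ.
D₂ = D₁ × (Css,target / Css,current) × (τ₂/τ₁) = 1270 × (7.54/18.6) × (24/12) = 1030 mg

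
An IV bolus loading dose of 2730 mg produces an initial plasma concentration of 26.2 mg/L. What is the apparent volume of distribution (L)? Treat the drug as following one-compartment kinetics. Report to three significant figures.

Immediately after an IV bolus, C₀ = Dose / Vd, so Vd = Dose / C₀.
Vd = 2730 / 26.2 = 104.2 L

104 L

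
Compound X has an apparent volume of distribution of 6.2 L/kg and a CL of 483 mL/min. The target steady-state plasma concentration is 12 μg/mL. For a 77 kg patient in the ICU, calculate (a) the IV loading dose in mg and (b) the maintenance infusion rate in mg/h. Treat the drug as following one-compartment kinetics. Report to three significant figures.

Vd = 6.2 L/kg × 77 kg = 477.4 L
Loading dose = Vd × C = 477.4 × 12 = 5729 mg
CL = 483 mL/min × 60/1000 = 28.98 L/h
Maintenance: replace elimination → rate = CL × Css = 28.98 × 12 = 347.8 mg/h

(a) 5730 mg; (b) 348 mg/h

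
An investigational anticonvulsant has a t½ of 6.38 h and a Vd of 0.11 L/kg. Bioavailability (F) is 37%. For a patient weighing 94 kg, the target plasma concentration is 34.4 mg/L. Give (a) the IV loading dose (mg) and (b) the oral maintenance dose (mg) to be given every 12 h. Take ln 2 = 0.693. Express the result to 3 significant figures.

(a) 356 mg; (b) 1250 mg

Total Vd = 0.11 × 94 = 10.34 L
LD = Vd × C = 10.34 × 34.4 = 355.7 mg
CL = 0.693 × Vd / t½ = 0.693 × 10.34 / 6.38 = 1.123 L/h
D = CL × Css × τ / F = 1.123 × 34.4 × 12 / 0.37 = 1253 mg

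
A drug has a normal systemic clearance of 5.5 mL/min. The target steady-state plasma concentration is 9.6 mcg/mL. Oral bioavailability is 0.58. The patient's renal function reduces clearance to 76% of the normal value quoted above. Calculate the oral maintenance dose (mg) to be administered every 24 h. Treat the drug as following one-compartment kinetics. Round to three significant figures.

99.6 mg

Convert clearance: 5.5 mL/min × 60 min/h ÷ 1000 mL/L = 0.3300 L/h
Patient clearance = 0.76 × 0.3300 = 0.2508 L/h
At steady state, dose per interval replaces the amount cleared in that interval: F·D/τ = CL·Css.
D = CL × Css × τ / F = 0.2508 × 9.6 × 24 / 0.58 = 99.63 mg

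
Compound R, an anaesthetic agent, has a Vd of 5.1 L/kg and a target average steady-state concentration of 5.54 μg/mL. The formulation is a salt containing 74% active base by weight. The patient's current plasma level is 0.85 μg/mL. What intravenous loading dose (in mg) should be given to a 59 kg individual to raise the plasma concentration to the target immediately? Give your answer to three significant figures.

Total Vd = 5.1 × 59 = 300.9 L
Concentration deficit ΔC = 5.54 − 0.85 = 4.690 mg/L
LD = Vd × ΔC / S = 300.9 × 4.690 / 0.74 = 1907 mg

1910 mg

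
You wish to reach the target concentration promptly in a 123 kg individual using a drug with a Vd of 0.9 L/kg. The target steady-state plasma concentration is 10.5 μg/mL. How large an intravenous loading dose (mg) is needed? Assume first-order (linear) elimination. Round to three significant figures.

1160 mg

Vd = 0.9 L/kg × 123 kg = 110.7 L
The loading dose fills Vd to the target concentration.
LD = Vd × C = 110.7 × 10.50 = 1162 mg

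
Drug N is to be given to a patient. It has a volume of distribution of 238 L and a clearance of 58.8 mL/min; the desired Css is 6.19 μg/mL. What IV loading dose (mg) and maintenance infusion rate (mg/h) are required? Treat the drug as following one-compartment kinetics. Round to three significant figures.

(a) 1470 mg; (b) 21.8 mg/h

LD = Vd · C_target = 238.0 × 6.19 = 1473 mg
Convert clearance: 58.8 mL/min × 60 min/h ÷ 1000 mL/L = 3.528 L/h
Maintenance: replace elimination → rate = CL × Css = 3.528 × 6.19 = 21.84 mg/h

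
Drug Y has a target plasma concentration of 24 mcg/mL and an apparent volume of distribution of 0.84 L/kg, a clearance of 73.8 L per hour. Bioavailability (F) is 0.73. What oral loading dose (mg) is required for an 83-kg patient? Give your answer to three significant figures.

Vd = 0.84 L/kg × 83 kg = 69.72 L
LD = Vd × C / F = 69.72 × 24.00 / 0.73 = 2292 mg

2290 mg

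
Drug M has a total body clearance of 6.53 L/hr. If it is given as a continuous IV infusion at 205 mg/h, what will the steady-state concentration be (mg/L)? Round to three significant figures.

31.4 mg/L

Css = rate / CL = 205 / 6.530 = 31.39 mg/L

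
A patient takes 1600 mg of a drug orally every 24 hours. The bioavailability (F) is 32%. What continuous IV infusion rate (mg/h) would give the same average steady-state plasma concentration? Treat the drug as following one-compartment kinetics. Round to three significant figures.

Equivalent systemic input: infusion rate = F·D/τ.
Rate = 0.32 × 1600 / 24 = 21.33 mg/h

21.3 mg/h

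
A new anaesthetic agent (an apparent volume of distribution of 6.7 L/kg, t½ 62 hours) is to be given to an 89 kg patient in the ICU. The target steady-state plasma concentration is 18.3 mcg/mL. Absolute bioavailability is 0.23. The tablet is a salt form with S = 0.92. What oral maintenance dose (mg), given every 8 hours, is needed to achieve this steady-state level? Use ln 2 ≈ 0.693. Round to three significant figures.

4610 mg

Total Vd = 6.7 × 89 = 596.3 L
k = 0.693/62 = 0.01118 h⁻¹, so CL = k·Vd = 0.01118 × 596.3 = 6.667 L/h
D = CL × Css × τ / F / S = 6.667 × 18.3 × 8 / 0.23 / 0.92 = 4613 mg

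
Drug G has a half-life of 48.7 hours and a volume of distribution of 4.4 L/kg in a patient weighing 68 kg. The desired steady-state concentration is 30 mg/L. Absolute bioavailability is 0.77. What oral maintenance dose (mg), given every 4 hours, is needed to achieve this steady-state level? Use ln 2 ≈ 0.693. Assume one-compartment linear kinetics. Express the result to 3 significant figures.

Total Vd = 4.4 × 68 = 299.2 L
CL = ln 2 · Vd / t½ = 0.693 × 299.2 / 48.7 = 4.258 L/h
D = CL × Css × τ / F = 4.258 × 30 × 4 / 0.77 = 663.6 mg

664 mg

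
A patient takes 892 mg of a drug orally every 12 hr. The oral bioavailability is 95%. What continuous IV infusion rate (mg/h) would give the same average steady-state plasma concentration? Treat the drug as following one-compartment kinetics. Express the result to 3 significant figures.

70.6 mg/h

Equivalent systemic input: infusion rate = F·D/τ.
Rate = 0.95 × 892 / 12 = 70.62 mg/h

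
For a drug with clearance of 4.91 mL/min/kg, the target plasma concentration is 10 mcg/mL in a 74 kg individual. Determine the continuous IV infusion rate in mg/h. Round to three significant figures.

218 mg/h

CL = 4.91 mL/min/kg × 74 kg = 363.3 mL/min = 363.3 × 60/1000 = 21.80 L/h
Rate = CL × Css = 21.80 × 10 = 218.0 mg/h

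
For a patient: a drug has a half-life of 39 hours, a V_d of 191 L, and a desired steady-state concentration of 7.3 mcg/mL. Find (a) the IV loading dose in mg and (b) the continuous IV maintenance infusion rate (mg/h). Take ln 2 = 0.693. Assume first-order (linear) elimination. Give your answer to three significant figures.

(a) 1390 mg; (b) 24.8 mg/h

LD = Vd × C = 191.0 × 7.3 = 1394 mg
CL = 0.693 × Vd / t½ = 0.693 × 191.0 / 39 = 3.394 L/h
Infusion rate = CL × Css = 3.394 × 7.3 = 24.78 mg/h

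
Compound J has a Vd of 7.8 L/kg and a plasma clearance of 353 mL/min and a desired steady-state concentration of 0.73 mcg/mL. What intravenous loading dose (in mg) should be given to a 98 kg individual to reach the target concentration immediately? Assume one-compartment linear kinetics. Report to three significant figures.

Total Vd = 7.8 × 98 = 764.4 L
LD = Vd × C = 764.4 × 0.7300 = 558.0 mg

558 mg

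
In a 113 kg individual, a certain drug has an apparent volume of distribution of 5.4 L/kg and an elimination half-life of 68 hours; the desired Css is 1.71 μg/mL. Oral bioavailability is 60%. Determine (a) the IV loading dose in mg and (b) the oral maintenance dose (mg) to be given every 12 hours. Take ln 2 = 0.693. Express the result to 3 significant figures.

Vd = 5.4 L/kg × 113 kg = 610.2 L
LD = Vd × C = 610.2 × 1.71 = 1043 mg
CL = 0.693 × Vd / t½ = 0.693 × 610.2 / 68 = 6.219 L/h
D = CL × Css × τ / F = 6.219 × 1.71 × 12 / 0.6 = 212.7 mg

(a) 1040 mg; (b) 213 mg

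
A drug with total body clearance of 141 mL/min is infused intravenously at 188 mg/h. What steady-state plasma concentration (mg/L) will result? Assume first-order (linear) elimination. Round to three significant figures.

CL = 141 mL/min × 60/1000 = 8.460 L/h
Css = rate / CL = 188 / 8.460 = 22.22 mg/L

22.2 mg/L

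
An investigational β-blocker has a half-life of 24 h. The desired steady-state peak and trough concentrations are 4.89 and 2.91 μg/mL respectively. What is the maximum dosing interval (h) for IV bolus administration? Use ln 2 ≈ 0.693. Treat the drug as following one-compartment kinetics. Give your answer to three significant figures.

k = 0.693 / t½ = 0.693 / 24 = 0.02888 h⁻¹
Between IV bolus doses, concentration decays as C = C₀·e^(−kτ), so C_peak/C_trough = e^(kτ).
τ_max = ln(C_peak/C_trough) / k = ln(4.89/2.91) / 0.02888 = 0.5190 / 0.02888 = 17.97 h

18.0 h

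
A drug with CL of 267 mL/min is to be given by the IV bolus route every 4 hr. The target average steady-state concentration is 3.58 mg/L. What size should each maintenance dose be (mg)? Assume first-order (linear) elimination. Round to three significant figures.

229 mg

CL = 267 mL/min = 267 × 0.06 = 16.02 L/h
D = CL × Css × τ = 16.02 × 3.58 × 4 = 229.4 mg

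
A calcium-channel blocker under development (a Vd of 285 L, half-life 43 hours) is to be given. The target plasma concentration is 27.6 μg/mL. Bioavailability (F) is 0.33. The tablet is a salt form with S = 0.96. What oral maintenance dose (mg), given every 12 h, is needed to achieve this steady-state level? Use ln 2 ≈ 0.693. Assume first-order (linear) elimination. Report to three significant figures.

4800 mg

k = 0.693/43 = 0.01612 h⁻¹, so CL = k·Vd = 0.01612 × 285.0 = 4.594 L/h
D = CL × Css × τ / F / S = 4.594 × 27.6 × 12 / 0.33 / 0.96 = 4803 mg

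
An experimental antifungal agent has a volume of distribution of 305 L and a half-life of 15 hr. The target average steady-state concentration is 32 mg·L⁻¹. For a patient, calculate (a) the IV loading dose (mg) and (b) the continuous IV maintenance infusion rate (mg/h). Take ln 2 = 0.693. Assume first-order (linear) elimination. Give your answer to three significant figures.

(a) 9760 mg; (b) 451 mg/h

LD = Vd × C = 305.0 × 32 = 9760 mg
CL = 0.693 × Vd / t½ = 0.693 × 305.0 / 15 = 14.09 L/h
Infusion rate = CL × Css = 14.09 × 32 = 450.9 mg/h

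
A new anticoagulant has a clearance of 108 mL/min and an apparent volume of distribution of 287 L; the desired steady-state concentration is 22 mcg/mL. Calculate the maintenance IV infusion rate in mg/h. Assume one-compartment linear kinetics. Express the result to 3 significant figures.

Convert clearance: 108 mL/min × 60 min/h ÷ 1000 mL/L = 6.480 L/h
Maintenance depends on clearance, not Vd — rate in must match rate out.
R₀ = 6.480 × 22 = 142.6 mg/h

143 mg/h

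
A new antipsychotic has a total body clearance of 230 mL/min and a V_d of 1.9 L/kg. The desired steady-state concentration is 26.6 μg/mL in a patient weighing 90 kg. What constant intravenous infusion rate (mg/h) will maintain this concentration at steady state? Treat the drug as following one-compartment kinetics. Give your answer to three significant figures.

367 mg/h

CL = 230 mL/min = 230 × 0.06 = 13.80 L/h
R₀ = 13.80 × 26.6 = 367.1 mg/h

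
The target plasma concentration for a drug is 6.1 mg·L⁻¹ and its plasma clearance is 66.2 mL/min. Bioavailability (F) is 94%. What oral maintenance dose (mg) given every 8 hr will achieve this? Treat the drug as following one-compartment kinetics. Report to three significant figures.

206 mg

Convert clearance: 66.2 mL/min × 60 min/h ÷ 1000 mL/L = 3.972 L/h
D = CL × Css × τ / F = 3.972 × 6.1 × 8 / 0.94 = 206.2 mg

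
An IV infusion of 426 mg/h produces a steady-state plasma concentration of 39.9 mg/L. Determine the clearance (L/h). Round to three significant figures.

At steady state, infusion rate = CL × Css, so CL = rate / Css.
CL = 426 / 39.9 = 10.68 L/h

10.7 L/h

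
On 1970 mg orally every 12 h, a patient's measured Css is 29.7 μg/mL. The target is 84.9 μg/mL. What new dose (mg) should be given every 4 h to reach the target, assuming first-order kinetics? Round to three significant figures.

1880 mg

For first-order elimination, Css ∝ F·D/(CL·τ); F and CL are unchanged, so Css ∝ D/τ.
D₂ = D₁ × (Css,target / Css,current) × (τ₂/τ₁) = 1970 × (84.9/29.7) × (4/12) = 1877 mg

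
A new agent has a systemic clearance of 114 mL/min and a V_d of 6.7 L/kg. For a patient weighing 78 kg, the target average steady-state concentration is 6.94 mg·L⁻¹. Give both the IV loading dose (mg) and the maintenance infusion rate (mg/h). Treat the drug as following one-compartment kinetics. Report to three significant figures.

Total Vd = 6.7 × 78 = 522.6 L
Loading dose = Vd × C = 522.6 × 6.94 = 3627 mg
CL = 114 mL/min = 114 × 0.06 = 6.840 L/h
Maintenance infusion rate = CL × Css = 6.840 × 6.94 = 47.47 mg/h

(a) 3630 mg; (b) 47.5 mg/h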